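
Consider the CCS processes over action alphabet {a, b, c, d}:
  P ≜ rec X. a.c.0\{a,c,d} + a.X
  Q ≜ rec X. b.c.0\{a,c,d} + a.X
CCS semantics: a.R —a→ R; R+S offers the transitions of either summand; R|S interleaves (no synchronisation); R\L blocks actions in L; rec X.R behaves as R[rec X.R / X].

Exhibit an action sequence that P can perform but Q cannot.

Reachable graph of P (3 states):
  s0 = rec X. a.c.0\{a,c,d} + a.X → -a-> s0, -a-> s1
  s1 = c.0\{a,c,d} → -c-> s2
  s2 = 0\{a,c,d} → ·
Reachable graph of Q (3 states):
  t0 = rec X. b.c.0\{a,c,d} + a.X → -a-> t0, -b-> t1
  t1 = c.0\{a,c,d} → -c-> t2
  t2 = 0\{a,c,d} → ·
Run σ = ⟨ac⟩ on P: start {s0}
  after a @ step 1: {s0, s1}
  after c @ step 2: {s2}
  ✓ P
Run σ = ⟨ac⟩ on Q: start {t0}
  after a @ step 1: {t0}
  after c @ step 2: ∅ (Q stuck)

ac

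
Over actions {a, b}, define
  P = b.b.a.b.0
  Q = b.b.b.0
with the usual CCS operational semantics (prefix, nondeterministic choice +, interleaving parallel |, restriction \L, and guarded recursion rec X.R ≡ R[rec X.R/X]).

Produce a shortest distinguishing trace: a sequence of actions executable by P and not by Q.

bba

Reachable graph of P (5 states):
  m0 = b.b.a.b.0 has moves --b--▸ m1
  m1 = b.a.b.0 has moves --b--▸ m2
  m2 = a.b.0 has moves --a--▸ m3
  m3 = b.0 has moves --b--▸ m4
  m4 = 0 has moves ·
Reachable graph of Q (4 states):
  n0 = b.b.b.0 has moves --b--▸ n1
  n1 = b.b.0 has moves --b--▸ n2
  n2 = b.0 has moves --b--▸ n3
  n3 = 0 has moves ·
Run σ = ⟨bba⟩ on P: start {m0}
  step 1 (b): {m1}
  step 2 (b): {m2}
  step 3 (a): {m3}
  — P admits the full trace.
Run σ = ⟨bba⟩ on Q: start {n0}
  step 1 (b): {n1}
  step 2 (b): {n2}
  step 3 (a): no successor for Q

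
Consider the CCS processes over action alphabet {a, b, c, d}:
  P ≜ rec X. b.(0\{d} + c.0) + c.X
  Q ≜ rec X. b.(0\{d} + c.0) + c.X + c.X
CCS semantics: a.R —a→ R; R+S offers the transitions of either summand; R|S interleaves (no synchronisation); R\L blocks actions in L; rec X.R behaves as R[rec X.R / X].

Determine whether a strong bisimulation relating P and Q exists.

P's transition system — 3 states:
  p0 = rec X. b.(0\{d} + c.0) + c.X | -b-> p1, -c-> p0
  p1 = 0\{d} + c.0 | -c-> p2
  p2 = 0 | stopped
Q's transition system — 3 states:
  q0 = rec X. b.(0\{d} + c.0) + c.X + c.X | -b-> q1, -c-> q0
  q1 = 0\{d} + c.0 | -c-> q2
  q2 = 0 | stopped
Bisimilarity quotient blocks:
  B0 = {p0, q0}
  B1 = {p1, q1}
  B2 = {p2, q2}
p0 ∈ B0, q0 ∈ B0 → same block

YES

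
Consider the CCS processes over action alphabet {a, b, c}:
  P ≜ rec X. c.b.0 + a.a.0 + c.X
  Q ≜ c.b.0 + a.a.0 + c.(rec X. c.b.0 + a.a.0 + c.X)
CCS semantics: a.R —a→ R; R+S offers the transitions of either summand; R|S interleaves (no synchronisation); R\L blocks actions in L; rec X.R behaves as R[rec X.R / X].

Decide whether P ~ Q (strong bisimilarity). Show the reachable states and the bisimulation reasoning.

YES

P's transition system — 4 states:
  u0 = rec X. c.b.0 + a.a.0 + c.X → -a-> u1, -c-> u0, -c-> u2
  u1 = a.0 → -a-> u3
  u2 = b.0 → -b-> u3
  u3 = 0 → ·
Q's transition system — 5 states:
  v0 = c.b.0 + a.a.0 + c.(rec X. c.b.0 + a.a.0 + c.X) → -a-> v1, -c-> v2, -c-> v3
  v1 = a.0 → -a-> v4
  v2 = b.0 → -b-> v4
  v3 = rec X. c.b.0 + a.a.0 + c.X → -a-> v1, -c-> v2, -c-> v3
  v4 = 0 → ·
Bisimilarity quotient blocks:
  B0 = {u0, v0, v3}
  B1 = {u1, v1}
  B2 = {u3, v4}
  B3 = {u2, v2}
u0 ∈ B0, v0 ∈ B0 → same block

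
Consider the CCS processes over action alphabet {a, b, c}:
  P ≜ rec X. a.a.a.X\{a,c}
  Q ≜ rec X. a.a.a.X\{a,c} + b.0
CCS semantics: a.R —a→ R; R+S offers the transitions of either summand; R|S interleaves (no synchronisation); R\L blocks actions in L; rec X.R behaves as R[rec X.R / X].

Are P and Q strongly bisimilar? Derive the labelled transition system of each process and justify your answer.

not bisimilar

Reachable graph of P (4 states):
  p0 = rec X. a.a.a.X\{a,c} ⊢ --a--▸ p1
  p1 = a.a.(rec X. a.a.a.X\{a,c})\{a,c} ⊢ --a--▸ p2
  p2 = a.(rec X. a.a.a.X\{a,c})\{a,c} ⊢ --a--▸ p3
  p3 = (rec X. a.a.a.X\{a,c})\{a,c} ⊢ ·
Reachable graph of Q (6 states):
  q0 = rec X. a.a.a.X\{a,c} + b.0 ⊢ --a--▸ q1, --b--▸ q2
  q1 = a.a.(rec X. a.a.a.X\{a,c} + b.0)\{a,c} ⊢ --a--▸ q3
  q2 = 0 ⊢ ·
  q3 = a.(rec X. a.a.a.X\{a,c} + b.0)\{a,c} ⊢ --a--▸ q4
  q4 = (rec X. a.a.a.X\{a,c} + b.0)\{a,c} ⊢ --b--▸ q5
  q5 = 0\{a,c} ⊢ ·
Partition-refinement fixed point:
  B0 = {p0}
  B1 = {p1}
  B2 = {p2}
  B3 = {p3, q2, q5}
  B4 = {q0}
  B5 = {q1}
  B6 = {q3}
  B7 = {q4}
p0 ∈ B0, q0 ∈ B4 → different blocks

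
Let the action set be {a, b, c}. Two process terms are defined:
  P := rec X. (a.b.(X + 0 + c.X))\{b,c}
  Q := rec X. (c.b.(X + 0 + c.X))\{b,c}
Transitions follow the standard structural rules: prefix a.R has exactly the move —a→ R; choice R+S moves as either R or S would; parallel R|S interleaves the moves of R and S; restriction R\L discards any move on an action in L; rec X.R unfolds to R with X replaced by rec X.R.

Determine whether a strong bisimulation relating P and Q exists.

Reachable graph of P (2 states):
  s0 = rec X. (a.b.(X + 0 + c.X))\{b,c} → --a--▸ s1
  s1 = (b.((rec X. (a.b.(X + 0 + c.X))\{b,c}) + 0 + c.(rec X. (a.b.(X + 0 + c.X))\{b,c})))\{b,c} → (no moves)
Reachable graph of Q (1 states):
  t0 = rec X. (c.b.(X + 0 + c.X))\{b,c} → (no moves)
Partition-refinement fixed point:
  B0 = {s0}
  B1 = {s1, t0}
s0 ∈ B0, t0 ∈ B1 → different blocks

NO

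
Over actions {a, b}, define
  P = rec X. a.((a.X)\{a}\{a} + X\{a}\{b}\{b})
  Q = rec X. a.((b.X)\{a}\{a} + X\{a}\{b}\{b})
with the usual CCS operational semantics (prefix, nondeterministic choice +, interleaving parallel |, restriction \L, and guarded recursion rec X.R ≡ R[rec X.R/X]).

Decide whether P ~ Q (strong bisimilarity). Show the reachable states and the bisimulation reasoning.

NO

P's transition system — 2 states:
  p0 = rec X. a.((a.X)\{a}\{a} + X\{a}\{b}\{b}) has moves -a-> p1
  p1 = (a.(rec X. a.((a.X)\{a}\{a} + X\{a}\{b}\{b})))\{a}\{a} + (rec X. a.((a.X)\{a}\{a} + X\{a}\{b}\{b}))\{a}\{b}\{b} has moves deadlocked
Q's transition system — 3 states:
  q0 = rec X. a.((b.X)\{a}\{a} + X\{a}\{b}\{b}) has moves -a-> q1
  q1 = (b.(rec X. a.((b.X)\{a}\{a} + X\{a}\{b}\{b})))\{a}\{a} + (rec X. a.((b.X)\{a}\{a} + X\{a}\{b}\{b}))\{a}\{b}\{b} has moves -b-> q2
  q2 = (rec X. a.((b.X)\{a}\{a} + X\{a}\{b}\{b}))\{a}\{a} has moves deadlocked
Coarsest stable partition (strong bisimilarity classes):
  B0 = {p0}
  B1 = {p1, q2}
  B2 = {q0}
  B3 = {q1}
p0 ∈ B0, q0 ∈ B2 → different blocks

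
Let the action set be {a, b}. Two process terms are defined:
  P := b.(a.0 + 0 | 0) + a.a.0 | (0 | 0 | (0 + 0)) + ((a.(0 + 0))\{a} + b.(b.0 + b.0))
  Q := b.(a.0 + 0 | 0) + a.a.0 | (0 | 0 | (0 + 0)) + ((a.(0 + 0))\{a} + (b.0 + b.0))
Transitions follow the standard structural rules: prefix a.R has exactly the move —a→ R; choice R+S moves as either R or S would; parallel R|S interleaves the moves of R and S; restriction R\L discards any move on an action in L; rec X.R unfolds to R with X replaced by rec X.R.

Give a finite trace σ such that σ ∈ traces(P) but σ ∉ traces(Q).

LTS(P): 6 reachable states
  u0 = b.(a.0 + 0 | 0) + a.a.0 | (0 | 0 | (0 + 0)) + ((a.(0 + 0))\{a} + b.(b.0 + b.0)) :: =a=> u1, =b=> u2, =b=> u3
  u1 = a.0 | (0 | 0 | (0 + 0)) :: =a=> u4
  u2 = a.0 + 0 | 0 :: =a=> u5
  u3 = b.0 + b.0 :: =b=> u5
  u4 = 0 | (0 | 0 | (0 + 0)) :: ∅
  u5 = 0 :: ∅
LTS(Q): 5 reachable states
  v0 = b.(a.0 + 0 | 0) + a.a.0 | (0 | 0 | (0 + 0)) + ((a.(0 + 0))\{a} + (b.0 + b.0)) :: =a=> v1, =b=> v2, =b=> v3
  v1 = a.0 | (0 | 0 | (0 + 0)) :: =a=> v4
  v2 = 0 :: ∅
  v3 = a.0 + 0 | 0 :: =a=> v2
  v4 = 0 | (0 | 0 | (0 + 0)) :: ∅
Trace ⟨bb⟩ through P, begin at {u0}:
  step 1 (b): {u2, u3}
  step 2 (b): {u5}
  — P admits the full trace.
Trace ⟨bb⟩ through Q, begin at {v0}:
  step 1 (b): {v2, v3}
  step 2 (b): ∅  — Q cannot continue

bb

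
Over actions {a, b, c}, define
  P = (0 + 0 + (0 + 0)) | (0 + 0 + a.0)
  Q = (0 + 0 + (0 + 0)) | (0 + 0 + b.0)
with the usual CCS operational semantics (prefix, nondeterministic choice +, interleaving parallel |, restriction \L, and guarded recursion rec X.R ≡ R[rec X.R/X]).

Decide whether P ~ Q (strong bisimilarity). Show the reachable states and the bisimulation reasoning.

P ≁ Q

P's transition system — 2 states:
  s0 = (0 + 0 + (0 + 0)) | (0 + 0 + a.0) → -a-> s1
  s1 = (0 + 0 + (0 + 0)) | 0 → ∅
Q's transition system — 2 states:
  t0 = (0 + 0 + (0 + 0)) | (0 + 0 + b.0) → -b-> t1
  t1 = (0 + 0 + (0 + 0)) | 0 → ∅
Coarsest stable partition (strong bisimilarity classes):
  B0 = {s0}
  B1 = {s1, t1}
  B2 = {t0}
s0 ∈ B0, t0 ∈ B2 → different blocks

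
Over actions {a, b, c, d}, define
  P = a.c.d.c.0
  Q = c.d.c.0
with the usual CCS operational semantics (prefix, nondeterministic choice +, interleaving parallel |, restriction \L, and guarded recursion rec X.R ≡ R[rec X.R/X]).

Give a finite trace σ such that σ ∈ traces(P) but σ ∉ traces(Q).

LTS(P): 5 reachable states
  p0 = a.c.d.c.0 → —a→ p1
  p1 = c.d.c.0 → —c→ p2
  p2 = d.c.0 → —d→ p3
  p3 = c.0 → —c→ p4
  p4 = 0 → stopped
LTS(Q): 4 reachable states
  q0 = c.d.c.0 → —c→ q1
  q1 = d.c.0 → —d→ q2
  q2 = c.0 → —c→ q3
  q3 = 0 → stopped
Trace ⟨a⟩ through P, begin at {p0}:
  [1] a ⇒ {p1}
  P completes σ.
Trace ⟨a⟩ through Q, begin at {q0}:
  [1] a ⇒ no successor for Q

a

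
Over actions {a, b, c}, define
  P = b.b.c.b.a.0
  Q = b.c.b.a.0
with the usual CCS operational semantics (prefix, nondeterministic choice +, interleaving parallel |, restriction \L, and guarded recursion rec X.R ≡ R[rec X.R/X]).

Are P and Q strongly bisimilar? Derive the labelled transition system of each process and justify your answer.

LTS(P): 6 reachable states
  s0 = b.b.c.b.a.0 ⊢ ··b··> s1
  s1 = b.c.b.a.0 ⊢ ··b··> s2
  s2 = c.b.a.0 ⊢ ··c··> s3
  s3 = b.a.0 ⊢ ··b··> s4
  s4 = a.0 ⊢ ··a··> s5
  s5 = 0 ⊢ ·
LTS(Q): 5 reachable states
  t0 = b.c.b.a.0 ⊢ ··b··> t1
  t1 = c.b.a.0 ⊢ ··c··> t2
  t2 = b.a.0 ⊢ ··b··> t3
  t3 = a.0 ⊢ ··a··> t4
  t4 = 0 ⊢ ·
Bisimilarity quotient blocks:
  B0 = {s0}
  B1 = {s1, t0}
  B2 = {s2, t1}
  B3 = {s3, t2}
  B4 = {s4, t3}
  B5 = {s5, t4}
s0 ∈ B0, t0 ∈ B1 → different blocks

NO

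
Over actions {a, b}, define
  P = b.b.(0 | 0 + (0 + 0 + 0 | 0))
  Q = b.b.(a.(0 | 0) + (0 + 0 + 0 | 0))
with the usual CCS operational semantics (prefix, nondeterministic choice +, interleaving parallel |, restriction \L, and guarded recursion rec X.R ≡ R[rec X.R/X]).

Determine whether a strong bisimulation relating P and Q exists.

P's transition system — 3 states:
  u0 = b.b.(0 | 0 + (0 + 0 + 0 | 0)) :: —b→ u1
  u1 = b.(0 | 0 + (0 + 0 + 0 | 0)) :: —b→ u2
  u2 = 0 | 0 + (0 + 0 + 0 | 0) :: deadlocked
Q's transition system — 4 states:
  v0 = b.b.(a.(0 | 0) + (0 + 0 + 0 | 0)) :: —b→ v1
  v1 = b.(a.(0 | 0) + (0 + 0 + 0 | 0)) :: —b→ v2
  v2 = a.(0 | 0) + (0 + 0 + 0 | 0) :: —a→ v3
  v3 = 0 | 0 :: deadlocked
Bisimilarity quotient blocks:
  B0 = {u0}
  B1 = {u1}
  B2 = {u2, v3}
  B3 = {v0}
  B4 = {v1}
  B5 = {v2}
u0 ∈ B0, v0 ∈ B3 → different blocks

not bisimilar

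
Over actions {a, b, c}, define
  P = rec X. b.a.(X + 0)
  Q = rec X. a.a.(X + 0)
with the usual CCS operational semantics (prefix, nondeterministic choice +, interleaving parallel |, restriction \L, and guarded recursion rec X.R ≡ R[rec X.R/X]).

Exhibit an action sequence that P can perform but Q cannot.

Reachable graph of P (3 states):
  m0 = rec X. b.a.(X + 0) → --b--▸ m1
  m1 = a.((rec X. b.a.(X + 0)) + 0) → --a--▸ m2
  m2 = (rec X. b.a.(X + 0)) + 0 → --b--▸ m1
Reachable graph of Q (3 states):
  n0 = rec X. a.a.(X + 0) → --a--▸ n1
  n1 = a.((rec X. a.a.(X + 0)) + 0) → --a--▸ n2
  n2 = (rec X. a.a.(X + 0)) + 0 → --a--▸ n1
Trace ⟨b⟩ through P, begin at {m0}:
  step 1 (b): {m1}
  ✓ P
Trace ⟨b⟩ through Q, begin at {n0}:
  step 1 (b): ∅  — Q cannot continue

b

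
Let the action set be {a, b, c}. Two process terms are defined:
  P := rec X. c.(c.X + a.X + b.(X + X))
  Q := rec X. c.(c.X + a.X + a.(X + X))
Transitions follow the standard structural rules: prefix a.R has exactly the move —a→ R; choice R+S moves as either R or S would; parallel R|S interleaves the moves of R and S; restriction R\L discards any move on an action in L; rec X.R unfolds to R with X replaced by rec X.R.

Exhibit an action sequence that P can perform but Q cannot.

cb

P's transition system — 3 states:
  m0 = rec X. c.(c.X + a.X + b.(X + X)) has moves -c-> m1
  m1 = c.(rec X. c.(c.X + a.X + b.(X + X))) + a.(rec X. c.(c.X + a.X + b.(X + X))) + b.((rec X. c.(c.X + a.X + b.(X + X))) + (rec X. c.(c.X + a.X + b.(X + X)))) has moves -a-> m0, -b-> m2, -c-> m0
  m2 = (rec X. c.(c.X + a.X + b.(X + X))) + (rec X. c.(c.X + a.X + b.(X + X))) has moves -c-> m1
Q's transition system — 3 states:
  n0 = rec X. c.(c.X + a.X + a.(X + X)) has moves -c-> n1
  n1 = c.(rec X. c.(c.X + a.X + a.(X + X))) + a.(rec X. c.(c.X + a.X + a.(X + X))) + a.((rec X. c.(c.X + a.X + a.(X + X))) + (rec X. c.(c.X + a.X + a.(X + X)))) has moves -a-> n0, -a-> n2, -c-> n0
  n2 = (rec X. c.(c.X + a.X + a.(X + X))) + (rec X. c.(c.X + a.X + a.(X + X))) has moves -c-> n1
Run σ = ⟨cb⟩ on P: start {m0}
  [1] c ⇒ {m1}
  [2] b ⇒ {m2}
  ✓ P
Run σ = ⟨cb⟩ on Q: start {n0}
  [1] c ⇒ {n1}
  [2] b ⇒ ∅ (Q stuck)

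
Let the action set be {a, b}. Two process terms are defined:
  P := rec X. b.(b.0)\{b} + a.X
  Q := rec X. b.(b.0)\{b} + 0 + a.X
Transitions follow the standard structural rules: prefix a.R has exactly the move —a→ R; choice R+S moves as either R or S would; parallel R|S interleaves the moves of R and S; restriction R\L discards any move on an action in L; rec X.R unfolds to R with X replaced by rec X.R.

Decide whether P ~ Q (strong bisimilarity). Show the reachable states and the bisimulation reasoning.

P ~ Q

Reachable graph of P (2 states):
  s0 = rec X. b.(b.0)\{b} + a.X ⊢ -a-> s0, -b-> s1
  s1 = (b.0)\{b} ⊢ (no moves)
Reachable graph of Q (2 states):
  t0 = rec X. b.(b.0)\{b} + 0 + a.X ⊢ -a-> t0, -b-> t1
  t1 = (b.0)\{b} ⊢ (no moves)
Coarsest stable partition (strong bisimilarity classes):
  B0 = {s0, t0}
  B1 = {s1, t1}
s0 ∈ B0, t0 ∈ B0 → same block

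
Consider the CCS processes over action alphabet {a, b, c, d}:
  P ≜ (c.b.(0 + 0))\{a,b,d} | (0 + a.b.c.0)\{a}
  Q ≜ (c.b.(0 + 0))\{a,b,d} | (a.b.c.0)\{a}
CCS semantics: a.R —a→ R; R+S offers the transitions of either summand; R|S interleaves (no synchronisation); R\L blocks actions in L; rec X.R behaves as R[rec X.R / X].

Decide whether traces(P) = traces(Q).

traces(P) = traces(Q)

P's transition system — 2 states:
  p0 = (c.b.(0 + 0))\{a,b,d} | (0 + a.b.c.0)\{a} :: ··c··> p1
  p1 = (b.(0 + 0))\{a,b,d} | (0 + a.b.c.0)\{a} :: stopped
Q's transition system — 2 states:
  q0 = (c.b.(0 + 0))\{a,b,d} | (a.b.c.0)\{a} :: ··c··> q1
  q1 = (b.(0 + 0))\{a,b,d} | (a.b.c.0)\{a} :: stopped
Bisimilarity quotient blocks:
  B0 = {p0, q0}
  B1 = {p1, q1}
p0 ∈ B0, q0 ∈ B0 → same block
Bisimilar ⇒ trace-equivalent.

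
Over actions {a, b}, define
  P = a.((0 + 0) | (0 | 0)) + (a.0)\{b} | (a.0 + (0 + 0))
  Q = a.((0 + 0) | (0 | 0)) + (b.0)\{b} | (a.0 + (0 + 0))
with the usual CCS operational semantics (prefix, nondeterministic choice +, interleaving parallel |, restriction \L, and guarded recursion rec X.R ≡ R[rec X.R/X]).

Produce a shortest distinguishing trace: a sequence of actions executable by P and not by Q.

aa

Reachable graph of P (5 states):
  s0 = a.((0 + 0) | (0 | 0)) + (a.0)\{b} | (a.0 + (0 + 0)) ⊢ —a→ s1, —a→ s2, —a→ s3
  s1 = (0 + 0) | (0 | 0) ⊢ ·
  s2 = (a.0)\{b} | 0 ⊢ —a→ s4
  s3 = 0\{b} | (a.0 + (0 + 0)) ⊢ —a→ s4
  s4 = 0\{b} | 0 ⊢ ·
Reachable graph of Q (3 states):
  t0 = a.((0 + 0) | (0 | 0)) + (b.0)\{b} | (a.0 + (0 + 0)) ⊢ —a→ t1, —a→ t2
  t1 = (0 + 0) | (0 | 0) ⊢ ·
  t2 = (b.0)\{b} | 0 ⊢ ·
Trace ⟨aa⟩ through P, begin at {s0}:
  step 1 (a): {s1, s2, s3}
  step 2 (a): {s4}
  — P admits the full trace.
Trace ⟨aa⟩ through Q, begin at {t0}:
  step 1 (a): {t1, t2}
  step 2 (a): no successor for Q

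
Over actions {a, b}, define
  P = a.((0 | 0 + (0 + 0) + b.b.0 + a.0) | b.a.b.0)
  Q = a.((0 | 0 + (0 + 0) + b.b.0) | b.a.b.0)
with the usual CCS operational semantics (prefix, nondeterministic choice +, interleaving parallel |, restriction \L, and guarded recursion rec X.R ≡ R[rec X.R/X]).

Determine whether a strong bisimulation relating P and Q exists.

Reachable graph of P (13 states):
  s0 = a.((0 | 0 + (0 + 0) + b.b.0 + a.0) | b.a.b.0) | --a--▸ s1
  s1 = (0 | 0 + (0 + 0) + b.b.0 + a.0) | b.a.b.0 | --a--▸ s2, --b--▸ s3, --b--▸ s4
  s2 = 0 | b.a.b.0 | --b--▸ s5
  s3 = (0 | 0 + (0 + 0) + b.b.0 + a.0) | a.b.0 | --a--▸ s5, --a--▸ s6, --b--▸ s7
  s4 = b.0 | b.a.b.0 | --b--▸ s2, --b--▸ s7
  s5 = 0 | a.b.0 | --a--▸ s8
  s6 = (0 | 0 + (0 + 0) + b.b.0 + a.0) | b.0 | --a--▸ s8, --b--▸ s10, --b--▸ s9
  s7 = b.0 | a.b.0 | --a--▸ s10, --b--▸ s5
  s8 = 0 | b.0 | --b--▸ s11
  s9 = (0 | 0 + (0 + 0) + b.b.0 + a.0) | 0 | --a--▸ s11, --b--▸ s12
  s10 = b.0 | b.0 | --b--▸ s12, --b--▸ s8
  s11 = 0 | 0 | (no moves)
  s12 = b.0 | 0 | --b--▸ s11
Reachable graph of Q (13 states):
  t0 = a.((0 | 0 + (0 + 0) + b.b.0) | b.a.b.0) | --a--▸ t1
  t1 = (0 | 0 + (0 + 0) + b.b.0) | b.a.b.0 | --b--▸ t2, --b--▸ t3
  t2 = (0 | 0 + (0 + 0) + b.b.0) | a.b.0 | --a--▸ t4, --b--▸ t5
  t3 = b.0 | b.a.b.0 | --b--▸ t5, --b--▸ t6
  t4 = (0 | 0 + (0 + 0) + b.b.0) | b.0 | --b--▸ t7, --b--▸ t8
  t5 = b.0 | a.b.0 | --a--▸ t8, --b--▸ t9
  t6 = 0 | b.a.b.0 | --b--▸ t9
  t7 = (0 | 0 + (0 + 0) + b.b.0) | 0 | --b--▸ t10
  t8 = b.0 | b.0 | --b--▸ t10, --b--▸ t11
  t9 = 0 | a.b.0 | --a--▸ t11
  t10 = b.0 | 0 | --b--▸ t12
  t11 = 0 | b.0 | --b--▸ t12
  t12 = 0 | 0 | (no moves)
Partition-refinement fixed point:
  B0 = {s0}
  B1 = {s1}
  B2 = {s2, t6}
  B3 = {s5, t9}
  B4 = {s12, s8, t10, t11}
  B5 = {s11, t12}
  B6 = {s4, t3}
  B7 = {s7, t5}
  B8 = {s10, t7, t8}
  B9 = {s3}
  B10 = {s6}
  B11 = {s9}
  B12 = {t0}
  B13 = {t1}
  B14 = {t2}
  B15 = {t4}
s0 ∈ B0, t0 ∈ B12 → different blocks

NO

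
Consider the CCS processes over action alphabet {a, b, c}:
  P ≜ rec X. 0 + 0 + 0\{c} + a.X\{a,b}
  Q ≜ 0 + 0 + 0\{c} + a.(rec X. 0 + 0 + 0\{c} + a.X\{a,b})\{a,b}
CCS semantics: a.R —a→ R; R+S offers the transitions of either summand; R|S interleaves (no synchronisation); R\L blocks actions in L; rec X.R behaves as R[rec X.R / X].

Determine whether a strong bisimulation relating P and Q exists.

P ~ Q

P's transition system — 2 states:
  u0 = rec X. 0 + 0 + 0\{c} + a.X\{a,b} → ··a··> u1
  u1 = (rec X. 0 + 0 + 0\{c} + a.X\{a,b})\{a,b} → stopped
Q's transition system — 2 states:
  v0 = 0 + 0 + 0\{c} + a.(rec X. 0 + 0 + 0\{c} + a.X\{a,b})\{a,b} → ··a··> v1
  v1 = (rec X. 0 + 0 + 0\{c} + a.X\{a,b})\{a,b} → stopped
Partition-refinement fixed point:
  B0 = {u0, v0}
  B1 = {u1, v1}
u0 ∈ B0, v0 ∈ B0 → same block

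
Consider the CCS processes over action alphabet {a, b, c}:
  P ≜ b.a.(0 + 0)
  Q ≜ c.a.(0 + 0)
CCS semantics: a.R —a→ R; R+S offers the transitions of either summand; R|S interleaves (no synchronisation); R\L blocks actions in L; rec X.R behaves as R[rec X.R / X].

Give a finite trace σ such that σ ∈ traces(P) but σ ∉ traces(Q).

LTS(P): 3 reachable states
  s0 = b.a.(0 + 0) | =b=> s1
  s1 = a.(0 + 0) | =a=> s2
  s2 = 0 + 0 | stopped
LTS(Q): 3 reachable states
  t0 = c.a.(0 + 0) | =c=> t1
  t1 = a.(0 + 0) | =a=> t2
  t2 = 0 + 0 | stopped
Executing b from P (initial set {s0}):
  step 1 (b): {s1}
  P completes σ.
Executing b from Q (initial set {t0}):
  step 1 (b): ∅  — Q cannot continue

b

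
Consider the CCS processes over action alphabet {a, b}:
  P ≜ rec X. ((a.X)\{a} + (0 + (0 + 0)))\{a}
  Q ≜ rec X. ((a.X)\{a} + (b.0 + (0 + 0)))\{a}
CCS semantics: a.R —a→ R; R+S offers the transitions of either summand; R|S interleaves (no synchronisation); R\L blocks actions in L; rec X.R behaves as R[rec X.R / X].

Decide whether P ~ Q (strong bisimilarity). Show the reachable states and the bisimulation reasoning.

P's transition system — 1 states:
  u0 = rec X. ((a.X)\{a} + (0 + (0 + 0)))\{a} → deadlocked
Q's transition system — 2 states:
  v0 = rec X. ((a.X)\{a} + (b.0 + (0 + 0)))\{a} → —b→ v1
  v1 = 0\{a} → deadlocked
Bisimilarity quotient blocks:
  B0 = {u0, v1}
  B1 = {v0}
u0 ∈ B0, v0 ∈ B1 → different blocks

P ≁ Q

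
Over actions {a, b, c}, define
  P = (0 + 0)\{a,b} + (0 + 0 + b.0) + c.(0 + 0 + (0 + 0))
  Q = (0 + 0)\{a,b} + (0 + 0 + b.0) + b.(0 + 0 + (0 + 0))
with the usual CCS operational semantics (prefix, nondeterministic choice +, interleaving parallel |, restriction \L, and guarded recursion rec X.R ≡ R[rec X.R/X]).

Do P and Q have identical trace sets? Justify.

traces(P) ≠ traces(Q) — witness ⟨c⟩

P's transition system — 3 states:
  p0 = (0 + 0)\{a,b} + (0 + 0 + b.0) + c.(0 + 0 + (0 + 0)) ⊢ =b=> p1, =c=> p2
  p1 = 0 ⊢ ·
  p2 = 0 + 0 + (0 + 0) ⊢ ·
Q's transition system — 3 states:
  q0 = (0 + 0)\{a,b} + (0 + 0 + b.0) + b.(0 + 0 + (0 + 0)) ⊢ =b=> q1, =b=> q2
  q1 = 0 ⊢ ·
  q2 = 0 + 0 + (0 + 0) ⊢ ·
Trace ⟨c⟩ through P, begin at {p0}:
  [1] c ⇒ {p2}
  — P admits the full trace.
Trace ⟨c⟩ through Q, begin at {q0}:
  [1] c ⇒ no successor for Q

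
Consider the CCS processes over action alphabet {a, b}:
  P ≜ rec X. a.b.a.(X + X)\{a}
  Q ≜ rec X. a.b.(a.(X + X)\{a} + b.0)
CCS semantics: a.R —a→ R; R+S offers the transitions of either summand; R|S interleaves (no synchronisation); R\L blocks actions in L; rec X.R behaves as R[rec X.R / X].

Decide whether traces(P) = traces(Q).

LTS(P): 4 reachable states
  s0 = rec X. a.b.a.(X + X)\{a} → =a=> s1
  s1 = b.a.((rec X. a.b.a.(X + X)\{a}) + (rec X. a.b.a.(X + X)\{a}))\{a} → =b=> s2
  s2 = a.((rec X. a.b.a.(X + X)\{a}) + (rec X. a.b.a.(X + X)\{a}))\{a} → =a=> s3
  s3 = ((rec X. a.b.a.(X + X)\{a}) + (rec X. a.b.a.(X + X)\{a}))\{a} → stopped
LTS(Q): 5 reachable states
  t0 = rec X. a.b.(a.(X + X)\{a} + b.0) → =a=> t1
  t1 = b.(a.((rec X. a.b.(a.(X + X)\{a} + b.0)) + (rec X. a.b.(a.(X + X)\{a} + b.0)))\{a} + b.0) → =b=> t2
  t2 = a.((rec X. a.b.(a.(X + X)\{a} + b.0)) + (rec X. a.b.(a.(X + X)\{a} + b.0)))\{a} + b.0 → =a=> t3, =b=> t4
  t3 = ((rec X. a.b.(a.(X + X)\{a} + b.0)) + (rec X. a.b.(a.(X + X)\{a} + b.0)))\{a} → stopped
  t4 = 0 → stopped
Run σ = ⟨abb⟩ on Q: start {t0}
  [1] a ⇒ {t1}
  [2] b ⇒ {t2}
  [3] b ⇒ {t4}
  Q completes σ.
Run σ = ⟨abb⟩ on P: start {s0}
  [1] a ⇒ {s1}
  [2] b ⇒ {s2}
  [3] b ⇒ ∅ (P stuck)

NO — witness ⟨abb⟩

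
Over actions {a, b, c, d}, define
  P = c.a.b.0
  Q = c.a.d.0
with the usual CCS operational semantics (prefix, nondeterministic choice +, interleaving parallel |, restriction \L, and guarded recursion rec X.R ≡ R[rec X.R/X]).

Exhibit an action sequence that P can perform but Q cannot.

P's transition system — 4 states:
  s0 = c.a.b.0 ⊢ —c→ s1
  s1 = a.b.0 ⊢ —a→ s2
  s2 = b.0 ⊢ —b→ s3
  s3 = 0 ⊢ stopped
Q's transition system — 4 states:
  t0 = c.a.d.0 ⊢ —c→ t1
  t1 = a.d.0 ⊢ —a→ t2
  t2 = d.0 ⊢ —d→ t3
  t3 = 0 ⊢ stopped
Executing cab from P (initial set {s0}):
  after c @ step 1: {s1}
  after a @ step 2: {s2}
  after b @ step 3: {s3}
  — P admits the full trace.
Executing cab from Q (initial set {t0}):
  after c @ step 1: {t1}
  after a @ step 2: {t2}
  after b @ step 3: ∅  — Q cannot continue

cab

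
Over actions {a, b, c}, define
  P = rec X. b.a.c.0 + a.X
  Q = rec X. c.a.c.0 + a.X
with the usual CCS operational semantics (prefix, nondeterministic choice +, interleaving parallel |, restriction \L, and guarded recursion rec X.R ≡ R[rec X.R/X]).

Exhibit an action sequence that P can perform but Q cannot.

LTS(P): 4 reachable states
  s0 = rec X. b.a.c.0 + a.X | ··a··> s0, ··b··> s1
  s1 = a.c.0 | ··a··> s2
  s2 = c.0 | ··c··> s3
  s3 = 0 | stopped
LTS(Q): 4 reachable states
  t0 = rec X. c.a.c.0 + a.X | ··a··> t0, ··c··> t1
  t1 = a.c.0 | ··a··> t2
  t2 = c.0 | ··c··> t3
  t3 = 0 | stopped
Executing b from P (initial set {s0}):
  step 1 (b): {s1}
  P completes σ.
Executing b from Q (initial set {t0}):
  step 1 (b): ∅  — Q cannot continue

b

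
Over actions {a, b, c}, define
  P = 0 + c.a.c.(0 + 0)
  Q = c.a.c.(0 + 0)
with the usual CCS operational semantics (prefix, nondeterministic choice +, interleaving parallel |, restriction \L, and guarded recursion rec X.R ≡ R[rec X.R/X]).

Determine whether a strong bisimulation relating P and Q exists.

P's transition system — 4 states:
  s0 = 0 + c.a.c.(0 + 0) :: —c→ s1
  s1 = a.c.(0 + 0) :: —a→ s2
  s2 = c.(0 + 0) :: —c→ s3
  s3 = 0 + 0 :: stopped
Q's transition system — 4 states:
  t0 = c.a.c.(0 + 0) :: —c→ t1
  t1 = a.c.(0 + 0) :: —a→ t2
  t2 = c.(0 + 0) :: —c→ t3
  t3 = 0 + 0 :: stopped
Partition-refinement fixed point:
  B0 = {s0, t0}
  B1 = {s1, t1}
  B2 = {s2, t2}
  B3 = {s3, t3}
s0 ∈ B0, t0 ∈ B0 → same block

YES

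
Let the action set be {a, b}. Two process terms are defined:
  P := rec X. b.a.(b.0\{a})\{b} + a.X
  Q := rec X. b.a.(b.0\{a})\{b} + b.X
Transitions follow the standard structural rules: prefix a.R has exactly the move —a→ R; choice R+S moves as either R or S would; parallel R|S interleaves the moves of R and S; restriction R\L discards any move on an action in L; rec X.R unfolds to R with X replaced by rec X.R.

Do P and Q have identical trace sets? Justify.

LTS(P): 3 reachable states
  s0 = rec X. b.a.(b.0\{a})\{b} + a.X has moves =a=> s0, =b=> s1
  s1 = a.(b.0\{a})\{b} has moves =a=> s2
  s2 = (b.0\{a})\{b} has moves stopped
LTS(Q): 3 reachable states
  t0 = rec X. b.a.(b.0\{a})\{b} + b.X has moves =b=> t0, =b=> t1
  t1 = a.(b.0\{a})\{b} has moves =a=> t2
  t2 = (b.0\{a})\{b} has moves stopped
Run σ = ⟨a⟩ on P: start {s0}
  [1] a ⇒ {s0}
  — P admits the full trace.
Run σ = ⟨a⟩ on Q: start {t0}
  [1] a ⇒ no successor for Q

traces(P) ≠ traces(Q) — witness ⟨a⟩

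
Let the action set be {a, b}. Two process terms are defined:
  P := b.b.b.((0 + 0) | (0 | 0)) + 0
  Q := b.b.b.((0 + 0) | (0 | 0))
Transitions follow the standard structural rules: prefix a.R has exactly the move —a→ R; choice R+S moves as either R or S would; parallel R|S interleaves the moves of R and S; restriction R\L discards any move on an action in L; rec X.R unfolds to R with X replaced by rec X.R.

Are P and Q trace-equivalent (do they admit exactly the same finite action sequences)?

LTS(P): 4 reachable states
  m0 = b.b.b.((0 + 0) | (0 | 0)) + 0 → -b-> m1
  m1 = b.b.((0 + 0) | (0 | 0)) → -b-> m2
  m2 = b.((0 + 0) | (0 | 0)) → -b-> m3
  m3 = (0 + 0) | (0 | 0) → ∅
LTS(Q): 4 reachable states
  n0 = b.b.b.((0 + 0) | (0 | 0)) → -b-> n1
  n1 = b.b.((0 + 0) | (0 | 0)) → -b-> n2
  n2 = b.((0 + 0) | (0 | 0)) → -b-> n3
  n3 = (0 + 0) | (0 | 0) → ∅
Partition-refinement fixed point:
  B0 = {m0, n0}
  B1 = {m1, n1}
  B2 = {m2, n2}
  B3 = {m3, n3}
m0 ∈ B0, n0 ∈ B0 → same block
Bisimilar ⇒ trace-equivalent.

traces(P) = traces(Q)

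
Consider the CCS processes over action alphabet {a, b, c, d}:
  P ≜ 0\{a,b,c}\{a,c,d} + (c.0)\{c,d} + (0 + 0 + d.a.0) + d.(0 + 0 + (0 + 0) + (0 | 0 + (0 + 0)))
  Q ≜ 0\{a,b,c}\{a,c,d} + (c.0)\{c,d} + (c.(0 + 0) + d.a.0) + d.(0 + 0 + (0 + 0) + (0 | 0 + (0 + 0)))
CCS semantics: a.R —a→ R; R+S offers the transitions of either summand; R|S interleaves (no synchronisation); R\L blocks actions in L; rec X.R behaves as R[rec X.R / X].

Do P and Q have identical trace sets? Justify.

trace-distinct — witness ⟨c⟩

LTS(P): 4 reachable states
  u0 = 0\{a,b,c}\{a,c,d} + (c.0)\{c,d} + (0 + 0 + d.a.0) + d.(0 + 0 + (0 + 0) + (0 | 0 + (0 + 0))) → --d--▸ u1, --d--▸ u2
  u1 = 0 + 0 + (0 + 0) + (0 | 0 + (0 + 0)) → (no moves)
  u2 = a.0 → --a--▸ u3
  u3 = 0 → (no moves)
LTS(Q): 5 reachable states
  v0 = 0\{a,b,c}\{a,c,d} + (c.0)\{c,d} + (c.(0 + 0) + d.a.0) + d.(0 + 0 + (0 + 0) + (0 | 0 + (0 + 0))) → --c--▸ v1, --d--▸ v2, --d--▸ v3
  v1 = 0 + 0 → (no moves)
  v2 = 0 + 0 + (0 + 0) + (0 | 0 + (0 + 0)) → (no moves)
  v3 = a.0 → --a--▸ v4
  v4 = 0 → (no moves)
Executing c from Q (initial set {v0}):
  after c @ step 1: {v1}
  Q completes σ.
Executing c from P (initial set {u0}):
  after c @ step 1: no successor for P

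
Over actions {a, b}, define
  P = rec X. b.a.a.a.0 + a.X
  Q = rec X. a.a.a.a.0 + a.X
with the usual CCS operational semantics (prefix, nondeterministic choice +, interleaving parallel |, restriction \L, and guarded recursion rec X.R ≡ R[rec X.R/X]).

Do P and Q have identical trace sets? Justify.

NO — witness ⟨b⟩

LTS(P): 5 reachable states
  p0 = rec X. b.a.a.a.0 + a.X ⊢ -a-> p0, -b-> p1
  p1 = a.a.a.0 ⊢ -a-> p2
  p2 = a.a.0 ⊢ -a-> p3
  p3 = a.0 ⊢ -a-> p4
  p4 = 0 ⊢ deadlocked
LTS(Q): 5 reachable states
  q0 = rec X. a.a.a.a.0 + a.X ⊢ -a-> q0, -a-> q1
  q1 = a.a.a.0 ⊢ -a-> q2
  q2 = a.a.0 ⊢ -a-> q3
  q3 = a.0 ⊢ -a-> q4
  q4 = 0 ⊢ deadlocked
Executing b from P (initial set {p0}):
  [1] b ⇒ {p1}
  ✓ P
Executing b from Q (initial set {q0}):
  [1] b ⇒ no successor for Q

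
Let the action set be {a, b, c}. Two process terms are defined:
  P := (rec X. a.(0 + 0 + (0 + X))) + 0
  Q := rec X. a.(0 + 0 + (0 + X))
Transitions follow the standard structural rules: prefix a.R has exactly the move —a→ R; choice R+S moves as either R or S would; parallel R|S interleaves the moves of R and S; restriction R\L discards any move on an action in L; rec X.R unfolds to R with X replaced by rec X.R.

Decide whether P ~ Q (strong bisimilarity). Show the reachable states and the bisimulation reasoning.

LTS(P): 2 reachable states
  s0 = (rec X. a.(0 + 0 + (0 + X))) + 0 → —a→ s1
  s1 = 0 + 0 + (0 + (rec X. a.(0 + 0 + (0 + X)))) → —a→ s1
LTS(Q): 2 reachable states
  t0 = rec X. a.(0 + 0 + (0 + X)) → —a→ t1
  t1 = 0 + 0 + (0 + (rec X. a.(0 + 0 + (0 + X)))) → —a→ t1
Partition-refinement fixed point:
  B0 = {s0, s1, t0, t1}
s0 ∈ B0, t0 ∈ B0 → same block

P ~ Q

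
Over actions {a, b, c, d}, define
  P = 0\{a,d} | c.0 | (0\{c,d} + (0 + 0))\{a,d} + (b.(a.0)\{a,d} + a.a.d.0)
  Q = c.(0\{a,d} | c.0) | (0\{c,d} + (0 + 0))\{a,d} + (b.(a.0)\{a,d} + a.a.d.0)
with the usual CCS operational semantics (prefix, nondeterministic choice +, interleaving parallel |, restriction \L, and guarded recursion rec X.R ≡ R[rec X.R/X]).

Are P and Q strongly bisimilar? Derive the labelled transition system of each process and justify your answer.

LTS(P): 6 reachable states
  m0 = 0\{a,d} | c.0 | (0\{c,d} + (0 + 0))\{a,d} + (b.(a.0)\{a,d} + a.a.d.0) :: =a=> m1, =b=> m2, =c=> m3
  m1 = a.d.0 :: =a=> m4
  m2 = (a.0)\{a,d} :: ·
  m3 = 0\{a,d} | 0 | (0\{c,d} + (0 + 0))\{a,d} :: ·
  m4 = d.0 :: =d=> m5
  m5 = 0 :: ·
LTS(Q): 7 reachable states
  n0 = c.(0\{a,d} | c.0) | (0\{c,d} + (0 + 0))\{a,d} + (b.(a.0)\{a,d} + a.a.d.0) :: =a=> n1, =b=> n2, =c=> n3
  n1 = a.d.0 :: =a=> n4
  n2 = (a.0)\{a,d} :: ·
  n3 = 0\{a,d} | c.0 | (0\{c,d} + (0 + 0))\{a,d} :: =c=> n5
  n4 = d.0 :: =d=> n6
  n5 = 0\{a,d} | 0 | (0\{c,d} + (0 + 0))\{a,d} :: ·
  n6 = 0 :: ·
Bisimilarity quotient blocks:
  B0 = {m0}
  B1 = {m2, m3, m5, n2, n5, n6}
  B2 = {m1, n1}
  B3 = {m4, n4}
  B4 = {n0}
  B5 = {n3}
m0 ∈ B0, n0 ∈ B4 → different blocks

not bisimilar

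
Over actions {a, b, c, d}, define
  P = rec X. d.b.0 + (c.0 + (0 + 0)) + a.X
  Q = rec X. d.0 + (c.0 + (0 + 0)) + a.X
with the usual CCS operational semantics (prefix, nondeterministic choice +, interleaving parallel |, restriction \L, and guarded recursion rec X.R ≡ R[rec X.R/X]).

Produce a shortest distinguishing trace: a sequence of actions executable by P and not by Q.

Reachable graph of P (3 states):
  m0 = rec X. d.b.0 + (c.0 + (0 + 0)) + a.X ⊢ --a--▸ m0, --c--▸ m1, --d--▸ m2
  m1 = 0 ⊢ (no moves)
  m2 = b.0 ⊢ --b--▸ m1
Reachable graph of Q (2 states):
  n0 = rec X. d.0 + (c.0 + (0 + 0)) + a.X ⊢ --a--▸ n0, --c--▸ n1, --d--▸ n1
  n1 = 0 ⊢ (no moves)
Trace ⟨db⟩ through P, begin at {m0}:
  after d @ step 1: {m2}
  after b @ step 2: {m1}
  P completes σ.
Trace ⟨db⟩ through Q, begin at {n0}:
  after d @ step 1: {n1}
  after b @ step 2: ∅ (Q stuck)

db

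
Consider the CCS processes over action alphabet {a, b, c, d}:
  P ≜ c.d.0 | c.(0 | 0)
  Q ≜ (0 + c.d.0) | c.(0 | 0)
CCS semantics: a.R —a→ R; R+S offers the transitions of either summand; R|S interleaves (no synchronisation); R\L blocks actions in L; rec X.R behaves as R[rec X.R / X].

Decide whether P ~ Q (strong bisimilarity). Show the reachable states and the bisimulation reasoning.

P's transition system — 6 states:
  s0 = c.d.0 | c.(0 | 0) | ··c··> s1, ··c··> s2
  s1 = c.d.0 | (0 | 0) | ··c··> s3
  s2 = d.0 | c.(0 | 0) | ··c··> s3, ··d··> s4
  s3 = d.0 | (0 | 0) | ··d··> s5
  s4 = 0 | c.(0 | 0) | ··c··> s5
  s5 = 0 | (0 | 0) | (no moves)
Q's transition system — 6 states:
  t0 = (0 + c.d.0) | c.(0 | 0) | ··c··> t1, ··c··> t2
  t1 = (0 + c.d.0) | (0 | 0) | ··c··> t3
  t2 = d.0 | c.(0 | 0) | ··c··> t3, ··d··> t4
  t3 = d.0 | (0 | 0) | ··d··> t5
  t4 = 0 | c.(0 | 0) | ··c··> t5
  t5 = 0 | (0 | 0) | (no moves)
Bisimilarity quotient blocks:
  B0 = {s0, t0}
  B1 = {s2, t2}
  B2 = {s4, t4}
  B3 = {s5, t5}
  B4 = {s3, t3}
  B5 = {s1, t1}
s0 ∈ B0, t0 ∈ B0 → same block

P ~ Q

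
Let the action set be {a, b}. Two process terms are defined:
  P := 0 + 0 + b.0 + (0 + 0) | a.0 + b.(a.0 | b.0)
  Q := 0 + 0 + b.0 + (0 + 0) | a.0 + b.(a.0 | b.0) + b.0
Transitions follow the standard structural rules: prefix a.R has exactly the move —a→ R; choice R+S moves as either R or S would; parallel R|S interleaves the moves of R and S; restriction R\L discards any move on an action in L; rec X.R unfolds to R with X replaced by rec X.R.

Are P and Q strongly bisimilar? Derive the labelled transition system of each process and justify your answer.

LTS(P): 7 reachable states
  p0 = 0 + 0 + b.0 + (0 + 0) | a.0 + b.(a.0 | b.0) has moves =a=> p1, =b=> p2, =b=> p3
  p1 = (0 + 0) | 0 has moves deadlocked
  p2 = 0 has moves deadlocked
  p3 = a.0 | b.0 has moves =a=> p4, =b=> p5
  p4 = 0 | b.0 has moves =b=> p6
  p5 = a.0 | 0 has moves =a=> p6
  p6 = 0 | 0 has moves deadlocked
LTS(Q): 7 reachable states
  q0 = 0 + 0 + b.0 + (0 + 0) | a.0 + b.(a.0 | b.0) + b.0 has moves =a=> q1, =b=> q2, =b=> q3
  q1 = (0 + 0) | 0 has moves deadlocked
  q2 = 0 has moves deadlocked
  q3 = a.0 | b.0 has moves =a=> q4, =b=> q5
  q4 = 0 | b.0 has moves =b=> q6
  q5 = a.0 | 0 has moves =a=> q6
  q6 = 0 | 0 has moves deadlocked
Coarsest stable partition (strong bisimilarity classes):
  B0 = {p0, q0}
  B1 = {p1, p2, p6, q1, q2, q6}
  B2 = {p3, q3}
  B3 = {p4, q4}
  B4 = {p5, q5}
p0 ∈ B0, q0 ∈ B0 → same block

YES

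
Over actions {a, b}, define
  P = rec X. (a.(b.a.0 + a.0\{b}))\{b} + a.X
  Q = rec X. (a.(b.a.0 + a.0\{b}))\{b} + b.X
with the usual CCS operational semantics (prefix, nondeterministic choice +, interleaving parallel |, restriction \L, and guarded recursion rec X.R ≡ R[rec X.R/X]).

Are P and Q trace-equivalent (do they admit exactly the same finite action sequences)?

P's transition system — 3 states:
  m0 = rec X. (a.(b.a.0 + a.0\{b}))\{b} + a.X | —a→ m0, —a→ m1
  m1 = (b.a.0 + a.0\{b})\{b} | —a→ m2
  m2 = 0\{b}\{b} | ∅
Q's transition system — 3 states:
  n0 = rec X. (a.(b.a.0 + a.0\{b}))\{b} + b.X | —a→ n1, —b→ n0
  n1 = (b.a.0 + a.0\{b})\{b} | —a→ n2
  n2 = 0\{b}\{b} | ∅
Run σ = ⟨aaa⟩ on P: start {m0}
  after a @ step 1: {m0, m1}
  after a @ step 2: {m0, m1, m2}
  after a @ step 3: {m0, m1, m2}
  ✓ P
Run σ = ⟨aaa⟩ on Q: start {n0}
  after a @ step 1: {n1}
  after a @ step 2: {n2}
  after a @ step 3: ∅ (Q stuck)

traces(P) ≠ traces(Q) — witness ⟨aaa⟩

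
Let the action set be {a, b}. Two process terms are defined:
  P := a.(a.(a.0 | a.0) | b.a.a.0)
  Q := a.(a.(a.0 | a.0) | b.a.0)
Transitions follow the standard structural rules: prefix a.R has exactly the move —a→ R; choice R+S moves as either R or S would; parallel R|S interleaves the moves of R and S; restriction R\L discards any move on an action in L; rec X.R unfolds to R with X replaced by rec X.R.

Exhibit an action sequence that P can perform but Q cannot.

aaaabaa

P's transition system — 21 states:
  s0 = a.(a.(a.0 | a.0) | b.a.a.0) ⊢ ··a··> s1
  s1 = a.(a.0 | a.0) | b.a.a.0 ⊢ ··a··> s2, ··b··> s3
  s2 = a.0 | a.0 | b.a.a.0 ⊢ ··a··> s4, ··a··> s5, ··b··> s6
  s3 = a.(a.0 | a.0) | a.a.0 ⊢ ··a··> s6, ··a··> s7
  s4 = 0 | a.0 | b.a.a.0 ⊢ ··a··> s8, ··b··> s9
  s5 = a.0 | 0 | b.a.a.0 ⊢ ··a··> s8, ··b··> s10
  s6 = a.0 | a.0 | a.a.0 ⊢ ··a··> s10, ··a··> s11, ··a··> s9
  s7 = a.(a.0 | a.0) | a.0 ⊢ ··a··> s11, ··a··> s12
  s8 = 0 | 0 | b.a.a.0 ⊢ ··b··> s13
  s9 = 0 | a.0 | a.a.0 ⊢ ··a··> s13, ··a··> s14
  s10 = a.0 | 0 | a.a.0 ⊢ ··a··> s13, ··a··> s15
  s11 = a.0 | a.0 | a.0 ⊢ ··a··> s14, ··a··> s15, ··a··> s16
  s12 = a.(a.0 | a.0) | 0 ⊢ ··a··> s16
  s13 = 0 | 0 | a.a.0 ⊢ ··a··> s17
  s14 = 0 | a.0 | a.0 ⊢ ··a··> s17, ··a··> s18
  s15 = a.0 | 0 | a.0 ⊢ ··a··> s17, ··a··> s19
  s16 = a.0 | a.0 | 0 ⊢ ··a··> s18, ··a··> s19
  s17 = 0 | 0 | a.0 ⊢ ··a··> s20
  s18 = 0 | a.0 | 0 ⊢ ··a··> s20
  s19 = a.0 | 0 | 0 ⊢ ··a··> s20
  s20 = 0 | 0 | 0 ⊢ ∅
Q's transition system — 16 states:
  t0 = a.(a.(a.0 | a.0) | b.a.0) ⊢ ··a··> t1
  t1 = a.(a.0 | a.0) | b.a.0 ⊢ ··a··> t2, ··b··> t3
  t2 = a.0 | a.0 | b.a.0 ⊢ ··a··> t4, ··a··> t5, ··b··> t6
  t3 = a.(a.0 | a.0) | a.0 ⊢ ··a··> t6, ··a··> t7
  t4 = 0 | a.0 | b.a.0 ⊢ ··a··> t8, ··b··> t9
  t5 = a.0 | 0 | b.a.0 ⊢ ··a··> t8, ··b··> t10
  t6 = a.0 | a.0 | a.0 ⊢ ··a··> t10, ··a··> t11, ··a··> t9
  t7 = a.(a.0 | a.0) | 0 ⊢ ··a··> t11
  t8 = 0 | 0 | b.a.0 ⊢ ··b··> t12
  t9 = 0 | a.0 | a.0 ⊢ ··a··> t12, ··a··> t13
  t10 = a.0 | 0 | a.0 ⊢ ··a··> t12, ··a··> t14
  t11 = a.0 | a.0 | 0 ⊢ ··a··> t13, ··a··> t14
  t12 = 0 | 0 | a.0 ⊢ ··a··> t15
  t13 = 0 | a.0 | 0 ⊢ ··a··> t15
  t14 = a.0 | 0 | 0 ⊢ ··a··> t15
  t15 = 0 | 0 | 0 ⊢ ∅
Run σ = ⟨aaaabaa⟩ on P: start {s0}
  [1] a ⇒ {s1}
  [2] a ⇒ {s2}
  [3] a ⇒ {s4, s5}
  [4] a ⇒ {s8}
  [5] b ⇒ {s13}
  [6] a ⇒ {s17}
  [7] a ⇒ {s20}
  P completes σ.
Run σ = ⟨aaaabaa⟩ on Q: start {t0}
  [1] a ⇒ {t1}
  [2] a ⇒ {t2}
  [3] a ⇒ {t4, t5}
  [4] a ⇒ {t8}
  [5] b ⇒ {t12}
  [6] a ⇒ {t15}
  [7] a ⇒ ∅ (Q stuck)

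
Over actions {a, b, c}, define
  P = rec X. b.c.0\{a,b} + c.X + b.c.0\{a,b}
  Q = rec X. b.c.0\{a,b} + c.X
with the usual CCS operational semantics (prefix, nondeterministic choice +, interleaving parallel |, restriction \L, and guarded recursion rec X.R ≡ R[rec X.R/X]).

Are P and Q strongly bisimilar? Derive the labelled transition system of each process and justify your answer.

bisimilar

Reachable graph of P (3 states):
  u0 = rec X. b.c.0\{a,b} + c.X + b.c.0\{a,b} has moves --b--▸ u1, --c--▸ u0
  u1 = c.0\{a,b} has moves --c--▸ u2
  u2 = 0\{a,b} has moves ·
Reachable graph of Q (3 states):
  v0 = rec X. b.c.0\{a,b} + c.X has moves --b--▸ v1, --c--▸ v0
  v1 = c.0\{a,b} has moves --c--▸ v2
  v2 = 0\{a,b} has moves ·
Coarsest stable partition (strong bisimilarity classes):
  B0 = {u0, v0}
  B1 = {u1, v1}
  B2 = {u2, v2}
u0 ∈ B0, v0 ∈ B0 → same block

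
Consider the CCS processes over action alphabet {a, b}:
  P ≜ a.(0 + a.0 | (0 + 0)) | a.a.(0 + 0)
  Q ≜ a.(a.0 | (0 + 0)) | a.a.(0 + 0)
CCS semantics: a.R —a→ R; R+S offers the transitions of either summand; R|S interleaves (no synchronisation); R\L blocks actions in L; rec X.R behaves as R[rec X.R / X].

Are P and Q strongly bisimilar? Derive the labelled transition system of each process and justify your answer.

bisimilar

LTS(P): 9 reachable states
  s0 = a.(0 + a.0 | (0 + 0)) | a.a.(0 + 0) → ··a··> s1, ··a··> s2
  s1 = (0 + a.0 | (0 + 0)) | a.a.(0 + 0) → ··a··> s3, ··a··> s4
  s2 = a.(0 + a.0 | (0 + 0)) | a.(0 + 0) → ··a··> s3, ··a··> s5
  s3 = (0 + a.0 | (0 + 0)) | a.(0 + 0) → ··a··> s6, ··a··> s7
  s4 = 0 | (0 + 0) | a.a.(0 + 0) → ··a··> s7
  s5 = a.(0 + a.0 | (0 + 0)) | (0 + 0) → ··a··> s6
  s6 = (0 + a.0 | (0 + 0)) | (0 + 0) → ··a··> s8
  s7 = 0 | (0 + 0) | a.(0 + 0) → ··a··> s8
  s8 = 0 | (0 + 0) | (0 + 0) → (no moves)
LTS(Q): 9 reachable states
  t0 = a.(a.0 | (0 + 0)) | a.a.(0 + 0) → ··a··> t1, ··a··> t2
  t1 = a.(a.0 | (0 + 0)) | a.(0 + 0) → ··a··> t3, ··a··> t4
  t2 = a.0 | (0 + 0) | a.a.(0 + 0) → ··a··> t4, ··a··> t5
  t3 = a.(a.0 | (0 + 0)) | (0 + 0) → ··a··> t6
  t4 = a.0 | (0 + 0) | a.(0 + 0) → ··a··> t6, ··a··> t7
  t5 = 0 | (0 + 0) | a.a.(0 + 0) → ··a··> t7
  t6 = a.0 | (0 + 0) | (0 + 0) → ··a··> t8
  t7 = 0 | (0 + 0) | a.(0 + 0) → ··a··> t8
  t8 = 0 | (0 + 0) | (0 + 0) → (no moves)
Bisimilarity quotient blocks:
  B0 = {s0, t0}
  B1 = {s1, s2, t1, t2}
  B2 = {s3, s4, s5, t3, t4, t5}
  B3 = {s6, s7, t6, t7}
  B4 = {s8, t8}
s0 ∈ B0, t0 ∈ B0 → same block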